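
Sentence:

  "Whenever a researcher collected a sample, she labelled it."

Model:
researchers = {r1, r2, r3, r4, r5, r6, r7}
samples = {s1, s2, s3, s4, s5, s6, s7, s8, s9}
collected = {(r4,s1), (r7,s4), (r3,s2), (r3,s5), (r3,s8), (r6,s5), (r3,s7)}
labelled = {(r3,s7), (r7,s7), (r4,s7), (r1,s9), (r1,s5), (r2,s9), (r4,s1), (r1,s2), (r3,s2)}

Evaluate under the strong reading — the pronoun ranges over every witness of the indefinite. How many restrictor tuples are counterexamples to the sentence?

"it" takes "a sample" as antecedent — a donkey pronoun bound across the clause boundary.
Strong reading: for every (r,s) with collected(r,s), labelled(r,s).
Restrictor pairs: (r3,s2) ✓  (r3,s5) ✗  (r3,s7) ✓  (r3,s8) ✗  (r4,s1) ✓  (r6,s5) ✗  (r7,s4) ✗
Counterexamples (restrictor pairs failing the scope): 4.

4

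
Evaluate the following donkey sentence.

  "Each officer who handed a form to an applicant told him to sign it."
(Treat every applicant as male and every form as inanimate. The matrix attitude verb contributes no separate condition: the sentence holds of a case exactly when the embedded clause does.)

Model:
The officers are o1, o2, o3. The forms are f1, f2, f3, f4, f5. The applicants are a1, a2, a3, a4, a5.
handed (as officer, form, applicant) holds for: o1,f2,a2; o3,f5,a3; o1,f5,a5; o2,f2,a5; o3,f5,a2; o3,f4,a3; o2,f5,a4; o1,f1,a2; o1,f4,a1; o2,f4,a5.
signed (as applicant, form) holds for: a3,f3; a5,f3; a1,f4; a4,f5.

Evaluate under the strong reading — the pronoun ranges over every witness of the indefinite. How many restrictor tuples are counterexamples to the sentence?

"him" takes "an applicant" as antecedent and "it" takes "a form"; both are donkey pronouns co-varying with the restrictor.
Strong reading: for every (o,f,a) with handed(o,f,a), signed(a,f).
Restrictor triples: (o1,f1,a2)→signed(a2,f1) ✗  (o1,f2,a2)→signed(a2,f2) ✗  (o1,f4,a1)→signed(a1,f4) ✓  (o1,f5,a5)→signed(a5,f5) ✗  (o2,f2,a5)→signed(a5,f2) ✗  (o2,f4,a5)→signed(a5,f4) ✗  (o2,f5,a4)→signed(a4,f5) ✓  (o3,f4,a3)→signed(a3,f4) ✗  (o3,f5,a2)→signed(a2,f5) ✗  (o3,f5,a3)→signed(a3,f5) ✗
Counterexamples (restrictor triples failing the scope): 8.

8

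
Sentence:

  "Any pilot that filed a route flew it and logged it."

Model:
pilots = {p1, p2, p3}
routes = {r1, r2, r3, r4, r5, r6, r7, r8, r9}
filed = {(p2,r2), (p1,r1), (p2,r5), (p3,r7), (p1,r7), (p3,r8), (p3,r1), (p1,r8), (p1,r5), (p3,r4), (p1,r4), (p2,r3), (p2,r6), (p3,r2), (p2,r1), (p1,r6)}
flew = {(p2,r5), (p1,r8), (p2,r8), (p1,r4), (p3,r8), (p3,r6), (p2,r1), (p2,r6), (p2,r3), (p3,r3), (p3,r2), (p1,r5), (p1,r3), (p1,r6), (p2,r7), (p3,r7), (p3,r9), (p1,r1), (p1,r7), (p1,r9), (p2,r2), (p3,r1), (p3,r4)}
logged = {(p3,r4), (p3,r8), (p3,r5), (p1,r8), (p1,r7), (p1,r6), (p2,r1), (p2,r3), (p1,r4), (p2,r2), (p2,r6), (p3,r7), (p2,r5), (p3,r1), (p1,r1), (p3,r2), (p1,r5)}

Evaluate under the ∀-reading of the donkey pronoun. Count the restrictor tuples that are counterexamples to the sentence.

"it" takes "a route" as antecedent — a donkey pronoun bound across the clause boundary.
Strong reading: for every (p,r) with filed(p,r), flew(p,r) ∧ logged(p,r).
Restrictor pairs: (p1,r1) ✓  (p1,r4) ✓  (p1,r5) ✓  (p1,r6) ✓  (p1,r7) ✓  (p1,r8) ✓  (p2,r1) ✓  (p2,r2) ✓  (p2,r3) ✓  (p2,r5) ✓  (p2,r6) ✓  (p3,r1) ✓  (p3,r2) ✓  (p3,r4) ✓  (p3,r7) ✓  (p3,r8) ✓
Counterexamples (restrictor pairs failing the scope): 0.

0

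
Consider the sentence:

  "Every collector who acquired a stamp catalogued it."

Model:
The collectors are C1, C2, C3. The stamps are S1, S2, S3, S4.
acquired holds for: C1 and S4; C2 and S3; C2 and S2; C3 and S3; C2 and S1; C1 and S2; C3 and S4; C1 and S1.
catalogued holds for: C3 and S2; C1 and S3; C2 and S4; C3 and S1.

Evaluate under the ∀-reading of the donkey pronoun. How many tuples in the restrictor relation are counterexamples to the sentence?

"it" takes "a stamp" as antecedent — a donkey pronoun bound across the clause boundary.
Strong reading: for every (c,s) with acquired(c,s), catalogued(c,s).
Restrictor pairs: (C1,S1) ✗  (C1,S2) ✗  (C1,S4) ✗  (C2,S1) ✗  (C2,S2) ✗  (C2,S3) ✗  (C3,S3) ✗  (C3,S4) ✗
Counterexamples (restrictor pairs failing the scope): 8.

8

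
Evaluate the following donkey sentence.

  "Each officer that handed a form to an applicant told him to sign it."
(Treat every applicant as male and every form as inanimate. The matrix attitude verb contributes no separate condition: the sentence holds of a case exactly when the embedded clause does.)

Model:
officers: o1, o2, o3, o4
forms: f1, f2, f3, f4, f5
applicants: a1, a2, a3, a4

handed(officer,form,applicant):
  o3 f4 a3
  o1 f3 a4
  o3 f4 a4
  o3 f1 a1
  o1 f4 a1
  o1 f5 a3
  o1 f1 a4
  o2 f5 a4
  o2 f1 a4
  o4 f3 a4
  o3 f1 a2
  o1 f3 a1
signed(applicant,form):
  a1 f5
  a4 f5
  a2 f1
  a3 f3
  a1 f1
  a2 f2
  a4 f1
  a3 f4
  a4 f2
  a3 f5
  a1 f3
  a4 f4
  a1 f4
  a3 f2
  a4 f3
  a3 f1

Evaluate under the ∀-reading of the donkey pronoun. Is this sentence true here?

True

"him" takes "an applicant" as antecedent and "it" takes "a form"; both are donkey pronouns co-varying with the restrictor.
Strong reading: for every (o,f,a) with handed(o,f,a), signed(a,f).
Restrictor triples: (o1,f1,a4)→signed(a4,f1) ✓  (o1,f3,a1)→signed(a1,f3) ✓  (o1,f3,a4)→signed(a4,f3) ✓  (o1,f4,a1)→signed(a1,f4) ✓  (o1,f5,a3)→signed(a3,f5) ✓  (o2,f1,a4)→signed(a4,f1) ✓  (o2,f5,a4)→signed(a4,f5) ✓  (o3,f1,a1)→signed(a1,f1) ✓  (o3,f1,a2)→signed(a2,f1) ✓  (o3,f4,a3)→signed(a3,f4) ✓  (o3,f4,a4)→signed(a4,f4) ✓  (o4,f3,a4)→signed(a4,f3) ✓
Every restrictor triple satisfies the scope.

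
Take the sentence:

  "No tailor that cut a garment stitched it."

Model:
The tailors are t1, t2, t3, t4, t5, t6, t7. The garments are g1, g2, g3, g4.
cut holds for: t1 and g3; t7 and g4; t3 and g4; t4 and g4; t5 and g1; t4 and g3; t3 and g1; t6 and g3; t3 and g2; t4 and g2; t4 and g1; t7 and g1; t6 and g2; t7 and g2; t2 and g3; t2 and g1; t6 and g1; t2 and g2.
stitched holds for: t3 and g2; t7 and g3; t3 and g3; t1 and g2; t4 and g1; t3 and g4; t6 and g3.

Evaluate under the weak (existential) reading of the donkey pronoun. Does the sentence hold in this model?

False

"it" takes "a garment" as antecedent — a donkey pronoun bound across the clause boundary.
Truth condition: for no (t,g) with cut(t,g) does stitched(t,g) hold.
Restrictor pairs — does the scope hold? (t1,g3):fails  (t2,g1):fails  (t2,g2):fails  (t2,g3):fails  (t3,g1):fails  (t3,g2):holds  (t3,g4):holds  (t4,g1):holds  (t4,g2):fails  (t4,g3):fails  (t4,g4):fails  (t5,g1):fails  (t6,g1):fails  (t6,g2):fails  (t6,g3):holds  (t7,g1):fails  (t7,g2):fails  (t7,g4):fails
Scope holds for 4 pair(s), so the sentence is false.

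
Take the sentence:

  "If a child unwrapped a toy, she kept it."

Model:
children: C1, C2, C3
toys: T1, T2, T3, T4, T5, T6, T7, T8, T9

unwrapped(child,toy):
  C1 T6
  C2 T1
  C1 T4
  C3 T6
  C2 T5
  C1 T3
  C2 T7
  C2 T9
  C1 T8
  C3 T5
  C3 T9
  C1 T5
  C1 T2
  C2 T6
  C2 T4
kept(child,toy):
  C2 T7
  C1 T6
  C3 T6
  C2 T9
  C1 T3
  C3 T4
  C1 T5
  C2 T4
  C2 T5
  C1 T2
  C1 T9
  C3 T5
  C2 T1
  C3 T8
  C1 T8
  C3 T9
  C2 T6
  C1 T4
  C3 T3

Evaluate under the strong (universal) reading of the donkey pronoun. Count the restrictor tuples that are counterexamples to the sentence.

0

"it" takes "a toy" as antecedent — a donkey pronoun bound across the clause boundary.
Strong reading: for every (c,t) with unwrapped(c,t), kept(c,t).
Restrictor pairs: (C1,T2) ✓  (C1,T3) ✓  (C1,T4) ✓  (C1,T5) ✓  (C1,T6) ✓  (C1,T8) ✓  (C2,T1) ✓  (C2,T4) ✓  (C2,T5) ✓  (C2,T6) ✓  (C2,T7) ✓  (C2,T9) ✓  (C3,T5) ✓  (C3,T6) ✓  (C3,T9) ✓
Counterexamples (restrictor pairs failing the scope): 0.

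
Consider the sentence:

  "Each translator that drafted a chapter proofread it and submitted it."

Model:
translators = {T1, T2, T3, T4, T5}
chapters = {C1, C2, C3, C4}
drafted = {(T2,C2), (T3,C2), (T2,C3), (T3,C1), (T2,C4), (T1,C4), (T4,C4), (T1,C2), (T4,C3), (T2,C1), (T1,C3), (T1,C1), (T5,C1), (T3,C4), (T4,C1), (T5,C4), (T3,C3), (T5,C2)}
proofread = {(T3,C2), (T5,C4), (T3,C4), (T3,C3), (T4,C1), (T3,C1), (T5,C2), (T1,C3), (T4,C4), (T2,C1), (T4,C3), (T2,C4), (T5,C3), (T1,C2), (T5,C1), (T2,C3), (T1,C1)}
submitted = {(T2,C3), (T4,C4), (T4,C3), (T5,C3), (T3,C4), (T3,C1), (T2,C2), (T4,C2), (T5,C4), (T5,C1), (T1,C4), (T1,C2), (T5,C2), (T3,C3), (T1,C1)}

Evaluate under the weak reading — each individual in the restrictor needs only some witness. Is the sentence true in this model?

True

"it" takes "a chapter" as antecedent — a donkey pronoun bound across the clause boundary.
Weak reading: every translator t with some drafted-chapter has at least one drafted-chapter c such that proofread(t,c) ∧ submitted(t,c).
Per translator: T1:✓  T2:✓  T3:✓  T4:✓  T5:✓
Every translator in the restrictor has a witness.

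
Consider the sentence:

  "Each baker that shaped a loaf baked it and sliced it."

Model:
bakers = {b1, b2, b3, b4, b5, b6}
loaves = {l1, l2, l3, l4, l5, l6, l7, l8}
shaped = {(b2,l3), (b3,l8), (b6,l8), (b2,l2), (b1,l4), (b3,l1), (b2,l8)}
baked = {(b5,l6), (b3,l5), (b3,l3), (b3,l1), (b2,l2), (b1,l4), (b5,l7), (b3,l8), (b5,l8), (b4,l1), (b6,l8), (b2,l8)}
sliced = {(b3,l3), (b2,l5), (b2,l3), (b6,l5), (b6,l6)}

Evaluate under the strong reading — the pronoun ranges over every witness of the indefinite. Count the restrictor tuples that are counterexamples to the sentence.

"it" takes "a loaf" as antecedent — a donkey pronoun bound across the clause boundary.
Strong reading: for every (b,l) with shaped(b,l), baked(b,l) ∧ sliced(b,l).
Restrictor pairs: (b1,l4) ✗  (b2,l2) ✗  (b2,l3) ✗  (b2,l8) ✗  (b3,l1) ✗  (b3,l8) ✗  (b6,l8) ✗
Counterexamples (restrictor pairs failing the scope): 7.

7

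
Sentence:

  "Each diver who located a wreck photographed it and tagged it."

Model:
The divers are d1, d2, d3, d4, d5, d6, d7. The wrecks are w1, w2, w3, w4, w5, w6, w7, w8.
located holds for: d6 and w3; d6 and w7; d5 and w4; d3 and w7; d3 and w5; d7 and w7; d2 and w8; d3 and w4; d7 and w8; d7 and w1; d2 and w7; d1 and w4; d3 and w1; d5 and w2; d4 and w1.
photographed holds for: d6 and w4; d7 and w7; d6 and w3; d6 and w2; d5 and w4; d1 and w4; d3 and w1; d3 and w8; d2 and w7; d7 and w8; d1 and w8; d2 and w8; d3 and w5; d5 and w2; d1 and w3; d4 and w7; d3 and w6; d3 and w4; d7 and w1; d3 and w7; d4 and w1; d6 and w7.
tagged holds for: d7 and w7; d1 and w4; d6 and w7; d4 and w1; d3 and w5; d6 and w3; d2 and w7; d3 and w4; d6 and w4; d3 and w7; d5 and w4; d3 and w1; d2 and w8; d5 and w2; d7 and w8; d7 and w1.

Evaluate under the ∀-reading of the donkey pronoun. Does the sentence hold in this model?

"it" takes "a wreck" as antecedent — a donkey pronoun bound across the clause boundary.
Strong reading: for every (d,w) with located(d,w), photographed(d,w) ∧ tagged(d,w).
Restrictor pairs: (d1,w4) ✓  (d2,w7) ✓  (d2,w8) ✓  (d3,w1) ✓  (d3,w4) ✓  (d3,w5) ✓  (d3,w7) ✓  (d4,w1) ✓  (d5,w2) ✓  (d5,w4) ✓  (d6,w3) ✓  (d6,w7) ✓  (d7,w1) ✓  (d7,w7) ✓  (d7,w8) ✓
Every restrictor pair satisfies the scope.

True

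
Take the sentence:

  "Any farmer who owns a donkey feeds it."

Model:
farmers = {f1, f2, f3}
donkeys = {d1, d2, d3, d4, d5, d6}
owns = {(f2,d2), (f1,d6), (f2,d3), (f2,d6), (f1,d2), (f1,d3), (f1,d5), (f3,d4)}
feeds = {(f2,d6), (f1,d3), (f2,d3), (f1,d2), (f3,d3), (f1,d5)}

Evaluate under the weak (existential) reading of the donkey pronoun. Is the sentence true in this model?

False

"it" takes "a donkey" as antecedent — a donkey pronoun bound across the clause boundary.
Weak reading: every farmer f with some owns-donkey has at least one owns-donkey d such that feeds(f,d).
Per farmer: f1:✓  f2:✓  f3:✗
f3 has no witness among its owns-donkeys.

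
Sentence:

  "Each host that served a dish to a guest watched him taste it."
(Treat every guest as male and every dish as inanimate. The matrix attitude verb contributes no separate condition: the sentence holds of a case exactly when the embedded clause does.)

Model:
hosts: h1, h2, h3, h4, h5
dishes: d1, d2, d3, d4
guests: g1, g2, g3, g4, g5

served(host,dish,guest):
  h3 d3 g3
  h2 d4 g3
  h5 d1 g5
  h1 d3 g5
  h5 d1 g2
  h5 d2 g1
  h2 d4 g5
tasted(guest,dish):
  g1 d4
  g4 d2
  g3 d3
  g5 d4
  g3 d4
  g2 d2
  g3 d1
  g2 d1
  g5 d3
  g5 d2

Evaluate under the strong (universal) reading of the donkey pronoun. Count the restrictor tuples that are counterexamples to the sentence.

2

"him" takes "a guest" as antecedent and "it" takes "a dish"; both are donkey pronouns co-varying with the restrictor.
Strong reading: for every (h,d,g) with served(h,d,g), tasted(g,d).
Restrictor triples: (h1,d3,g5)→tasted(g5,d3) ✓  (h2,d4,g3)→tasted(g3,d4) ✓  (h2,d4,g5)→tasted(g5,d4) ✓  (h3,d3,g3)→tasted(g3,d3) ✓  (h5,d1,g2)→tasted(g2,d1) ✓  (h5,d1,g5)→tasted(g5,d1) ✗  (h5,d2,g1)→tasted(g1,d2) ✗
Counterexamples (restrictor triples failing the scope): 2.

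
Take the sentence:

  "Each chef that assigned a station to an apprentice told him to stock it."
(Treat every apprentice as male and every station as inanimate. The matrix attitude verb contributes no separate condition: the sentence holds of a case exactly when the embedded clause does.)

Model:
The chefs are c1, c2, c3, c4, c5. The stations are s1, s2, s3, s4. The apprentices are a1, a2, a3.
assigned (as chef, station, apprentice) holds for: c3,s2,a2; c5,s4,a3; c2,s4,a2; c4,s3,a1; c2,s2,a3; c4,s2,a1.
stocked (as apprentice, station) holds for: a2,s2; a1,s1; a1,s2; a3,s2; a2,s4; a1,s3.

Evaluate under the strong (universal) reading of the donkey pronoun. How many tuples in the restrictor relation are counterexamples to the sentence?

1

"him" takes "an apprentice" as antecedent and "it" takes "a station"; both are donkey pronouns co-varying with the restrictor.
Strong reading: for every (c,s,a) with assigned(c,s,a), stocked(a,s).
Restrictor triples: (c2,s2,a3)→stocked(a3,s2) ✓  (c2,s4,a2)→stocked(a2,s4) ✓  (c3,s2,a2)→stocked(a2,s2) ✓  (c4,s2,a1)→stocked(a1,s2) ✓  (c4,s3,a1)→stocked(a1,s3) ✓  (c5,s4,a3)→stocked(a3,s4) ✗
Counterexamples (restrictor triples failing the scope): 1.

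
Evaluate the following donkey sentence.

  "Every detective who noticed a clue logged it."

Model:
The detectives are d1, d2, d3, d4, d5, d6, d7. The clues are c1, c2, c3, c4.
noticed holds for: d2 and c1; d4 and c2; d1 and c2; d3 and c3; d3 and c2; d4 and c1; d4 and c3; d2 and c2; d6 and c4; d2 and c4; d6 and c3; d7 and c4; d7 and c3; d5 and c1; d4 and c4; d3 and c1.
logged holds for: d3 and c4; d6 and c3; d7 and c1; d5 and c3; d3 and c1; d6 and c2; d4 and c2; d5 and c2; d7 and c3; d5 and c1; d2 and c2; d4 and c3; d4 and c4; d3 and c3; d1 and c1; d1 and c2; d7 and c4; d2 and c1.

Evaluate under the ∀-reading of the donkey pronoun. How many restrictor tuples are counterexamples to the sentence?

"it" takes "a clue" as antecedent — a donkey pronoun bound across the clause boundary.
Strong reading: for every (d,c) with noticed(d,c), logged(d,c).
Restrictor pairs: (d1,c2) ✓  (d2,c1) ✓  (d2,c2) ✓  (d2,c4) ✗  (d3,c1) ✓  (d3,c2) ✗  (d3,c3) ✓  (d4,c1) ✗  (d4,c2) ✓  (d4,c3) ✓  (d4,c4) ✓  (d5,c1) ✓  (d6,c3) ✓  (d6,c4) ✗  (d7,c3) ✓  (d7,c4) ✓
Counterexamples (restrictor pairs failing the scope): 4.

4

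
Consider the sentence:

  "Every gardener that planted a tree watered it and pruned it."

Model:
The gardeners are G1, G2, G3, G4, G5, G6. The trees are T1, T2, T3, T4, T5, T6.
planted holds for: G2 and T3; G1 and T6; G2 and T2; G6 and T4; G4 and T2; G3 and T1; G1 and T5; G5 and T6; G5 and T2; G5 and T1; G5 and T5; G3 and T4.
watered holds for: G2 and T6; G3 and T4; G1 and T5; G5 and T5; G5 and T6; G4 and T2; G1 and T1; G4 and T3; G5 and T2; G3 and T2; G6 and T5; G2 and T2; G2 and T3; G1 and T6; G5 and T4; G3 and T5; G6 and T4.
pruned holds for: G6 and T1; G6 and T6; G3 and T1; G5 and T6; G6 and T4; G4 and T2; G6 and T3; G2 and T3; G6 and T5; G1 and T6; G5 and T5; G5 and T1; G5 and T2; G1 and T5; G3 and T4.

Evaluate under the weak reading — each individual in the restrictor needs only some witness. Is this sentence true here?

True

"it" takes "a tree" as antecedent — a donkey pronoun bound across the clause boundary.
Weak reading: every gardener g with some planted-tree has at least one planted-tree t such that watered(g,t) ∧ pruned(g,t).
Per gardener: G1:✓  G2:✓  G3:✓  G4:✓  G5:✓  G6:✓
Every gardener in the restrictor has a witness.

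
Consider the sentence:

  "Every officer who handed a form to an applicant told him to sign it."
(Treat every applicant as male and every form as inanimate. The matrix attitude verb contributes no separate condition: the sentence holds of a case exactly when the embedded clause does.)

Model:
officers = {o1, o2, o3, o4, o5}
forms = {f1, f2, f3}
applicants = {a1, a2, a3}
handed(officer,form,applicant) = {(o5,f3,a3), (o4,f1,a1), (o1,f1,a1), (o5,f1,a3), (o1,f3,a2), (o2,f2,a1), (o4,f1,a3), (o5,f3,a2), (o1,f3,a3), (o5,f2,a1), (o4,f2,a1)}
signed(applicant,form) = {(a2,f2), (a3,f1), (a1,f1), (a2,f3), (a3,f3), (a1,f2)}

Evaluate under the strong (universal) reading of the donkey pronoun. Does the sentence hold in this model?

True

"him" takes "an applicant" as antecedent and "it" takes "a form"; both are donkey pronouns co-varying with the restrictor.
Strong reading: for every (o,f,a) with handed(o,f,a), signed(a,f).
Restrictor triples: (o1,f1,a1)→signed(a1,f1) ✓  (o1,f3,a2)→signed(a2,f3) ✓  (o1,f3,a3)→signed(a3,f3) ✓  (o2,f2,a1)→signed(a1,f2) ✓  (o4,f1,a1)→signed(a1,f1) ✓  (o4,f1,a3)→signed(a3,f1) ✓  (o4,f2,a1)→signed(a1,f2) ✓  (o5,f1,a3)→signed(a3,f1) ✓  (o5,f2,a1)→signed(a1,f2) ✓  (o5,f3,a2)→signed(a2,f3) ✓  (o5,f3,a3)→signed(a3,f3) ✓
Every restrictor triple satisfies the scope.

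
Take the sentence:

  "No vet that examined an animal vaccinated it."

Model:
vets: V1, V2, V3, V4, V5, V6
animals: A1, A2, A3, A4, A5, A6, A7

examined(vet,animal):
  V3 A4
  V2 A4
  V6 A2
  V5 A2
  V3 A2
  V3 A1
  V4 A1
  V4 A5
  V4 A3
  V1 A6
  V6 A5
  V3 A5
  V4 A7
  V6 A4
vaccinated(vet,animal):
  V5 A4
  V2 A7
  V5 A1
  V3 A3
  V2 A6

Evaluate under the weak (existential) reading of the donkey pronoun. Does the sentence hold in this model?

"it" takes "an animal" as antecedent — a donkey pronoun bound across the clause boundary.
Truth condition: for no (v,a) with examined(v,a) does vaccinated(v,a) hold.
Restrictor pairs — does the scope hold? (V1,A6):fails  (V2,A4):fails  (V3,A1):fails  (V3,A2):fails  (V3,A4):fails  (V3,A5):fails  (V4,A1):fails  (V4,A3):fails  (V4,A5):fails  (V4,A7):fails  (V5,A2):fails  (V6,A2):fails  (V6,A4):fails  (V6,A5):fails
Scope holds for no restrictor pair, so the sentence is true.

True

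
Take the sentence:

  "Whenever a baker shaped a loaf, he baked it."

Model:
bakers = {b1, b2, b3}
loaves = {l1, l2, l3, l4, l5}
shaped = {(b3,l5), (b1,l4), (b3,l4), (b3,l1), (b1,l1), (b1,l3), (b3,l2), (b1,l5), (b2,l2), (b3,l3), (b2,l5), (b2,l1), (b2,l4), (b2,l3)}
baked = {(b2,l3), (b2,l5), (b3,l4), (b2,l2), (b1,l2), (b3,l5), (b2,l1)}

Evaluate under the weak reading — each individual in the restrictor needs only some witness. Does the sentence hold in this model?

False

"it" takes "a loaf" as antecedent — a donkey pronoun bound across the clause boundary.
Weak reading: every baker b with some shaped-loaf has at least one shaped-loaf l such that baked(b,l).
Per baker: b1:✗  b2:✓  b3:✓
b1 has no witness among its shaped-loaves.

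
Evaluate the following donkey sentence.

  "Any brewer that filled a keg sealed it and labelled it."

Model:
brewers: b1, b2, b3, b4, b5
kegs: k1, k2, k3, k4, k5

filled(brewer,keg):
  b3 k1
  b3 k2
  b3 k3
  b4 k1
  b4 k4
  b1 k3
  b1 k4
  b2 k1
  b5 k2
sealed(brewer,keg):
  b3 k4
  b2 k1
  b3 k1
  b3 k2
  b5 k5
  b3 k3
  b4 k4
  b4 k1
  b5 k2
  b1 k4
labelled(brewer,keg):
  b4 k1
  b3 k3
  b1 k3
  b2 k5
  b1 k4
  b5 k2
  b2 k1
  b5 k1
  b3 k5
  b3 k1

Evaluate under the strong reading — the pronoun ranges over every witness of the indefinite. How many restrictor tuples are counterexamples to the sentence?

"it" takes "a keg" as antecedent — a donkey pronoun bound across the clause boundary.
Strong reading: for every (b,k) with filled(b,k), sealed(b,k) ∧ labelled(b,k).
Restrictor pairs: (b1,k3) ✗  (b1,k4) ✓  (b2,k1) ✓  (b3,k1) ✓  (b3,k2) ✗  (b3,k3) ✓  (b4,k1) ✓  (b4,k4) ✗  (b5,k2) ✓
Counterexamples (restrictor pairs failing the scope): 3.

3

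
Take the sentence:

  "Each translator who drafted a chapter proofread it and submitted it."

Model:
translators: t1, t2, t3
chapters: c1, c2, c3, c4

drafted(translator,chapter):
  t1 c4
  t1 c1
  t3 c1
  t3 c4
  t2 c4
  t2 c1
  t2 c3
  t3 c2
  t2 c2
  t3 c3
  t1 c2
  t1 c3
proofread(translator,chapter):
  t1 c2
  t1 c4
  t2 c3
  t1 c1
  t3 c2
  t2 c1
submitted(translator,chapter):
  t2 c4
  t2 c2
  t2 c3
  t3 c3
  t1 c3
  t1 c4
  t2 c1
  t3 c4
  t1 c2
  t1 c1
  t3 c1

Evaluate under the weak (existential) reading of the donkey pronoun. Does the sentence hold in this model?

"it" takes "a chapter" as antecedent — a donkey pronoun bound across the clause boundary.
Weak reading: every translator t with some drafted-chapter has at least one drafted-chapter c such that proofread(t,c) ∧ submitted(t,c).
Per translator: t1:✓  t2:✓  t3:✗
t3 has no witness among its drafted-chapters.

False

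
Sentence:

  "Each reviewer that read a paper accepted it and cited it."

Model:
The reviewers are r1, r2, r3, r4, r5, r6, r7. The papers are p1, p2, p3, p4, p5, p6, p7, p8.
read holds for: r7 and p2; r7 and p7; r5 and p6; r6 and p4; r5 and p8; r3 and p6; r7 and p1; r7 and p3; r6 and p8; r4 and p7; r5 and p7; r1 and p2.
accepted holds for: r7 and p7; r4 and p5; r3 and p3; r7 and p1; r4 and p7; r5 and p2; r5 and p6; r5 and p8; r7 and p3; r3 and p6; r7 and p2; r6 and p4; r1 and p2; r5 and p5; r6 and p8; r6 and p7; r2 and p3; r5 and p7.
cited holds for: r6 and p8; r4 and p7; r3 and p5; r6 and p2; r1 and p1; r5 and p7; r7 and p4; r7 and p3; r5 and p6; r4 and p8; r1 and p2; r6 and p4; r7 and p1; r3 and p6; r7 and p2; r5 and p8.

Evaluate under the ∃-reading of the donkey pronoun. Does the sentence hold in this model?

True

"it" takes "a paper" as antecedent — a donkey pronoun bound across the clause boundary.
Weak reading: every reviewer r with some read-paper has at least one read-paper p such that accepted(r,p) ∧ cited(r,p).
Per reviewer: r1:✓  r3:✓  r4:✓  r5:✓  r6:✓  r7:✓
Every reviewer in the restrictor has a witness.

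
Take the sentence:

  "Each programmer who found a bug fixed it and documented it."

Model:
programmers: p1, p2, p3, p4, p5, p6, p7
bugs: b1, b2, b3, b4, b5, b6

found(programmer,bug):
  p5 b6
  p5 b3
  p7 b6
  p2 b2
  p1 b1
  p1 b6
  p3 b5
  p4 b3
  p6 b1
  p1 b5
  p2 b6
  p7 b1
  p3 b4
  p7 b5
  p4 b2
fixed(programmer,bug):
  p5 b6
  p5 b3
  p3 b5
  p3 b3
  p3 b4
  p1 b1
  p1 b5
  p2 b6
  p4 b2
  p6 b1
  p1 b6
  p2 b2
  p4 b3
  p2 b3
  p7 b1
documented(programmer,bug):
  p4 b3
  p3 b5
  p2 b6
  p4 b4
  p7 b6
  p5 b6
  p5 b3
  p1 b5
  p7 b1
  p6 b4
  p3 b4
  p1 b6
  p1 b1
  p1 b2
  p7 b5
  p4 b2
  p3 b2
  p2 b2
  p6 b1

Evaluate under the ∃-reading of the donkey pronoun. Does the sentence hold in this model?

True

"it" takes "a bug" as antecedent — a donkey pronoun bound across the clause boundary.
Weak reading: every programmer p with some found-bug has at least one found-bug b such that fixed(p,b) ∧ documented(p,b).
Per programmer: p1:✓  p2:✓  p3:✓  p4:✓  p5:✓  p6:✓  p7:✓
Every programmer in the restrictor has a witness.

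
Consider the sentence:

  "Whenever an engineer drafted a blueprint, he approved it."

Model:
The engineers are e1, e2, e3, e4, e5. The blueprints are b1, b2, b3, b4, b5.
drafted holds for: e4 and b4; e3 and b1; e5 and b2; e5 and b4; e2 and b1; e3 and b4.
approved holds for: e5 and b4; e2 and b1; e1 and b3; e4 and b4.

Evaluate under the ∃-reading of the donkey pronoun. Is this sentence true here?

False

"it" takes "a blueprint" as antecedent — a donkey pronoun bound across the clause boundary.
Weak reading: every engineer e with some drafted-blueprint has at least one drafted-blueprint b such that approved(e,b).
Per engineer: e2:✓  e3:✗  e4:✓  e5:✓
e3 has no witness among its drafted-blueprints.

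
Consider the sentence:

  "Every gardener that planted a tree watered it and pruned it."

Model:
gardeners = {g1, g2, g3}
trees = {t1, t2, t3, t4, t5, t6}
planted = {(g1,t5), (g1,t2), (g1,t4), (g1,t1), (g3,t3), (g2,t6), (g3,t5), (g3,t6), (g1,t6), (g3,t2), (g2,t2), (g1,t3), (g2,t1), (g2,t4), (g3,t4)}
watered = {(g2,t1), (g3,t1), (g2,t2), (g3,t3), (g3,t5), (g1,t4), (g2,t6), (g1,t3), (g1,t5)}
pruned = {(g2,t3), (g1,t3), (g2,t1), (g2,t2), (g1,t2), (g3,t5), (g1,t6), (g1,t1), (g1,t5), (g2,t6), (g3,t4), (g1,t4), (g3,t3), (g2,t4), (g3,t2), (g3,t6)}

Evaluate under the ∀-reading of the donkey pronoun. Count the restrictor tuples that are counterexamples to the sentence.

"it" takes "a tree" as antecedent — a donkey pronoun bound across the clause boundary.
Strong reading: for every (g,t) with planted(g,t), watered(g,t) ∧ pruned(g,t).
Restrictor pairs: (g1,t1) ✗  (g1,t2) ✗  (g1,t3) ✓  (g1,t4) ✓  (g1,t5) ✓  (g1,t6) ✗  (g2,t1) ✓  (g2,t2) ✓  (g2,t4) ✗  (g2,t6) ✓  (g3,t2) ✗  (g3,t3) ✓  (g3,t4) ✗  (g3,t5) ✓  (g3,t6) ✗
Counterexamples (restrictor pairs failing the scope): 7.

7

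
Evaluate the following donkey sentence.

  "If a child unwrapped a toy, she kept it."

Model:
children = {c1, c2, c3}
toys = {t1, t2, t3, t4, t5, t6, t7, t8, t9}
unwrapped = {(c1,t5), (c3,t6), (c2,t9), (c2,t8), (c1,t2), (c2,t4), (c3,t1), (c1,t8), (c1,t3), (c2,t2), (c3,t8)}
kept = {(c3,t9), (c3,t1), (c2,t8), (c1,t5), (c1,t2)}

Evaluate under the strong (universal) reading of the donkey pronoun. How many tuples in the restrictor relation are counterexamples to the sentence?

"it" takes "a toy" as antecedent — a donkey pronoun bound across the clause boundary.
Strong reading: for every (c,t) with unwrapped(c,t), kept(c,t).
Restrictor pairs: (c1,t2) ✓  (c1,t3) ✗  (c1,t5) ✓  (c1,t8) ✗  (c2,t2) ✗  (c2,t4) ✗  (c2,t8) ✓  (c2,t9) ✗  (c3,t1) ✓  (c3,t6) ✗  (c3,t8) ✗
Counterexamples (restrictor pairs failing the scope): 7.

7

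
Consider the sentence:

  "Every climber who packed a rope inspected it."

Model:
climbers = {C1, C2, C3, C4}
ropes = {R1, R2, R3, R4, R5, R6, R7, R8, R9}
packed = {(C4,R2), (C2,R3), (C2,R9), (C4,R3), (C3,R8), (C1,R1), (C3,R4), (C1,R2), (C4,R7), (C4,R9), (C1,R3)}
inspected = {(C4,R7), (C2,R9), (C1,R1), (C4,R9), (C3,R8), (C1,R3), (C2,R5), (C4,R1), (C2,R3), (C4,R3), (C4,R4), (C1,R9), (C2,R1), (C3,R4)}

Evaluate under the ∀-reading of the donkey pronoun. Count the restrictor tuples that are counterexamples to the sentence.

2

"it" takes "a rope" as antecedent — a donkey pronoun bound across the clause boundary.
Strong reading: for every (c,r) with packed(c,r), inspected(c,r).
Restrictor pairs: (C1,R1) ✓  (C1,R2) ✗  (C1,R3) ✓  (C2,R3) ✓  (C2,R9) ✓  (C3,R4) ✓  (C3,R8) ✓  (C4,R2) ✗  (C4,R3) ✓  (C4,R7) ✓  (C4,R9) ✓
Counterexamples (restrictor pairs failing the scope): 2.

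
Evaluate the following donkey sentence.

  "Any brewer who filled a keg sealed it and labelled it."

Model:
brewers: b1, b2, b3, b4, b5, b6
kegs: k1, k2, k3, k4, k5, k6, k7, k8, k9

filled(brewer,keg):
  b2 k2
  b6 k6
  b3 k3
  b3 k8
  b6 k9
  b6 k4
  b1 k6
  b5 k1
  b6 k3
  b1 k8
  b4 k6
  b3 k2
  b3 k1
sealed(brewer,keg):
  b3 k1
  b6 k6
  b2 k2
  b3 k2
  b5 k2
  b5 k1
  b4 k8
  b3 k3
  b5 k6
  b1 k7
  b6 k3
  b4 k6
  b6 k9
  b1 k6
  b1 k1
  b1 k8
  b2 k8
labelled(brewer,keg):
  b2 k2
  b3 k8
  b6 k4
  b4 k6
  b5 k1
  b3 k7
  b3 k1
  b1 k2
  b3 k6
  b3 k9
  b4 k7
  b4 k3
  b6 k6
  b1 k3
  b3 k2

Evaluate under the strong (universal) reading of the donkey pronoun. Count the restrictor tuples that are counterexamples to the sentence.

"it" takes "a keg" as antecedent — a donkey pronoun bound across the clause boundary.
Strong reading: for every (b,k) with filled(b,k), sealed(b,k) ∧ labelled(b,k).
Restrictor pairs: (b1,k6) ✗  (b1,k8) ✗  (b2,k2) ✓  (b3,k1) ✓  (b3,k2) ✓  (b3,k3) ✗  (b3,k8) ✗  (b4,k6) ✓  (b5,k1) ✓  (b6,k3) ✗  (b6,k4) ✗  (b6,k6) ✓  (b6,k9) ✗
Counterexamples (restrictor pairs failing the scope): 7.

7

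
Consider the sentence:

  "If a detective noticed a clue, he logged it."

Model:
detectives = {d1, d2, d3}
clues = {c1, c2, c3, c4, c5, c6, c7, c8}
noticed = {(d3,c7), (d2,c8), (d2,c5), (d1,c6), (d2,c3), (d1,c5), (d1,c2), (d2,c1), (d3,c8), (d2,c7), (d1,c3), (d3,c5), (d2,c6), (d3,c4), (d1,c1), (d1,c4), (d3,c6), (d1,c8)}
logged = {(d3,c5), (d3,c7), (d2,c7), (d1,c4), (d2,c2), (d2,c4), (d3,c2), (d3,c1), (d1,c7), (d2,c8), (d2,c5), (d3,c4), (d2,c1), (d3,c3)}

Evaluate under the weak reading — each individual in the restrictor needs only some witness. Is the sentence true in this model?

True

"it" takes "a clue" as antecedent — a donkey pronoun bound across the clause boundary.
Weak reading: every detective d with some noticed-clue has at least one noticed-clue c such that logged(d,c).
Per detective: d1:✓  d2:✓  d3:✓
Every detective in the restrictor has a witness.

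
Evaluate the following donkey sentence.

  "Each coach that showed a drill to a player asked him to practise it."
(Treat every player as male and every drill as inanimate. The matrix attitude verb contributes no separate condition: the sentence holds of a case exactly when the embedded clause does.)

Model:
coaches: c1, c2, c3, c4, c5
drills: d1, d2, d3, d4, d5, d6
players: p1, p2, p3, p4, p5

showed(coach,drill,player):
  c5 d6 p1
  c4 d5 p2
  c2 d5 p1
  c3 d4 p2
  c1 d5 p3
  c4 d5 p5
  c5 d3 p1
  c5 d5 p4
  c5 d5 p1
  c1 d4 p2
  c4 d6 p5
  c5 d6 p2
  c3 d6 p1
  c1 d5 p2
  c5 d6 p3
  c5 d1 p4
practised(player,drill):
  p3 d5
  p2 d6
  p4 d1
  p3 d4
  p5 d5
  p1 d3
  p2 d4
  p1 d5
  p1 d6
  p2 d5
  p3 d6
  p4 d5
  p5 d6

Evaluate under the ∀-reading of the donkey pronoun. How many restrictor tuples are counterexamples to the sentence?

0

"him" takes "a player" as antecedent and "it" takes "a drill"; both are donkey pronouns co-varying with the restrictor.
Strong reading: for every (c,d,p) with showed(c,d,p), practised(p,d).
Restrictor triples: (c1,d4,p2)→practised(p2,d4) ✓  (c1,d5,p2)→practised(p2,d5) ✓  (c1,d5,p3)→practised(p3,d5) ✓  (c2,d5,p1)→practised(p1,d5) ✓  (c3,d4,p2)→practised(p2,d4) ✓  (c3,d6,p1)→practised(p1,d6) ✓  (c4,d5,p2)→practised(p2,d5) ✓  (c4,d5,p5)→practised(p5,d5) ✓  (c4,d6,p5)→practised(p5,d6) ✓  (c5,d1,p4)→practised(p4,d1) ✓  (c5,d3,p1)→practised(p1,d3) ✓  (c5,d5,p1)→practised(p1,d5) ✓  (c5,d5,p4)→practised(p4,d5) ✓  (c5,d6,p1)→practised(p1,d6) ✓  (c5,d6,p2)→practised(p2,d6) ✓  (c5,d6,p3)→practised(p3,d6) ✓
Counterexamples (restrictor triples failing the scope): 0.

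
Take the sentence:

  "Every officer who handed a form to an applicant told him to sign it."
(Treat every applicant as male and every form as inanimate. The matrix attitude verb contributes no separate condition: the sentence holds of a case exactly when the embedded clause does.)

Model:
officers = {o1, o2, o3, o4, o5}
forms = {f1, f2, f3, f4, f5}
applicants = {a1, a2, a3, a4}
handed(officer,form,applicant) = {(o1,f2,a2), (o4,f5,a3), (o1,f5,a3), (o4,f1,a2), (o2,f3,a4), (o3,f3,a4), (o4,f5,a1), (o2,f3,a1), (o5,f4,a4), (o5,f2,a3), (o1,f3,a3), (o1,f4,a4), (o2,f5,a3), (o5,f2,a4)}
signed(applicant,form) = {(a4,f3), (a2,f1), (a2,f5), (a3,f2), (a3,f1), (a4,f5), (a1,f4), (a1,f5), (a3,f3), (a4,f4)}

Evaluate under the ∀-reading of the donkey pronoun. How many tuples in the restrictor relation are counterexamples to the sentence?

6

"him" takes "an applicant" as antecedent and "it" takes "a form"; both are donkey pronouns co-varying with the restrictor.
Strong reading: for every (o,f,a) with handed(o,f,a), signed(a,f).
Restrictor triples: (o1,f2,a2)→signed(a2,f2) ✗  (o1,f3,a3)→signed(a3,f3) ✓  (o1,f4,a4)→signed(a4,f4) ✓  (o1,f5,a3)→signed(a3,f5) ✗  (o2,f3,a1)→signed(a1,f3) ✗  (o2,f3,a4)→signed(a4,f3) ✓  (o2,f5,a3)→signed(a3,f5) ✗  (o3,f3,a4)→signed(a4,f3) ✓  (o4,f1,a2)→signed(a2,f1) ✓  (o4,f5,a1)→signed(a1,f5) ✓  (o4,f5,a3)→signed(a3,f5) ✗  (o5,f2,a3)→signed(a3,f2) ✓  (o5,f2,a4)→signed(a4,f2) ✗  (o5,f4,a4)→signed(a4,f4) ✓
Counterexamples (restrictor triples failing the scope): 6.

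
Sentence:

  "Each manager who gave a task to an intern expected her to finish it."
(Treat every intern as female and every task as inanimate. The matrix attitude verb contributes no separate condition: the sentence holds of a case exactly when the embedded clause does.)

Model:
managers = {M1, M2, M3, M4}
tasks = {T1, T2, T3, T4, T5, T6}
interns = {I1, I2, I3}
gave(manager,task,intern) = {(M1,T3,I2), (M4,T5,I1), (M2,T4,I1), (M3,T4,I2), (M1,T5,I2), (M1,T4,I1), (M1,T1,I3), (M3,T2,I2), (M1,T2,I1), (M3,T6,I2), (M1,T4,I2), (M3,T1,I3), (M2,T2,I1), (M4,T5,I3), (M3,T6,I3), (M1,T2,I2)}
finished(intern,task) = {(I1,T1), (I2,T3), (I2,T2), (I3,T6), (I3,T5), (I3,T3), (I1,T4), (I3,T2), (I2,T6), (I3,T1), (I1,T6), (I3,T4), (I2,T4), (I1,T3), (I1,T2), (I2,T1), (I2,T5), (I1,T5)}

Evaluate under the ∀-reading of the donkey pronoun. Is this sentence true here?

"her" takes "an intern" as antecedent and "it" takes "a task"; both are donkey pronouns co-varying with the restrictor.
Strong reading: for every (m,t,i) with gave(m,t,i), finished(i,t).
Restrictor triples: (M1,T1,I3)→finished(I3,T1) ✓  (M1,T2,I1)→finished(I1,T2) ✓  (M1,T2,I2)→finished(I2,T2) ✓  (M1,T3,I2)→finished(I2,T3) ✓  (M1,T4,I1)→finished(I1,T4) ✓  (M1,T4,I2)→finished(I2,T4) ✓  (M1,T5,I2)→finished(I2,T5) ✓  (M2,T2,I1)→finished(I1,T2) ✓  (M2,T4,I1)→finished(I1,T4) ✓  (M3,T1,I3)→finished(I3,T1) ✓  (M3,T2,I2)→finished(I2,T2) ✓  (M3,T4,I2)→finished(I2,T4) ✓  (M3,T6,I2)→finished(I2,T6) ✓  (M3,T6,I3)→finished(I3,T6) ✓  (M4,T5,I1)→finished(I1,T5) ✓  (M4,T5,I3)→finished(I3,T5) ✓
Every restrictor triple satisfies the scope.

True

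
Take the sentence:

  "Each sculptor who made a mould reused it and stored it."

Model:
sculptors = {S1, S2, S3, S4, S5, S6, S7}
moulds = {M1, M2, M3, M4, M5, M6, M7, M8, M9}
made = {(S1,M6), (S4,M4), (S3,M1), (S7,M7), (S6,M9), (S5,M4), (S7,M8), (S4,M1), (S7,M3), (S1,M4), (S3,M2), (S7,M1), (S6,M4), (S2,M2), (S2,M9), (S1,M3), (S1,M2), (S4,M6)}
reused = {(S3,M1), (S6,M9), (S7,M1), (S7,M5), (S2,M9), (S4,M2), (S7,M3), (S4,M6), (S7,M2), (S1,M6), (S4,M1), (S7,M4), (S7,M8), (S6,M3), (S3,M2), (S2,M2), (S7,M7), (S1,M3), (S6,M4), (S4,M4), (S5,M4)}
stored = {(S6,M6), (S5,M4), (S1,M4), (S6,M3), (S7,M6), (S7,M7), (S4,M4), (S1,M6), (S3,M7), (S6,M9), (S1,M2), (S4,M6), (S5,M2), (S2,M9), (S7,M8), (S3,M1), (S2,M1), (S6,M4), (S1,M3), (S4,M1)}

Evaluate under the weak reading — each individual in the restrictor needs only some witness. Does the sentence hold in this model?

True

"it" takes "a mould" as antecedent — a donkey pronoun bound across the clause boundary.
Weak reading: every sculptor s with some made-mould has at least one made-mould m such that reused(s,m) ∧ stored(s,m).
Per sculptor: S1:✓  S2:✓  S3:✓  S4:✓  S5:✓  S6:✓  S7:✓
Every sculptor in the restrictor has a witness.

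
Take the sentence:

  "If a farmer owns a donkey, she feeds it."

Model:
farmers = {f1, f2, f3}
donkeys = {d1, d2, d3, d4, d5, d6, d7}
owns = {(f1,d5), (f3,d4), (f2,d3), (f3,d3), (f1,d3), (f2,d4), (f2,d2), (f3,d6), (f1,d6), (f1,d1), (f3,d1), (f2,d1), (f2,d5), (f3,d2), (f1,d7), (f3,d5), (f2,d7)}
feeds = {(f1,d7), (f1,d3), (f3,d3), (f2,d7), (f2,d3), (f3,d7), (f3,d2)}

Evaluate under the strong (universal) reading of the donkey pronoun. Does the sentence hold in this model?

"it" takes "a donkey" as antecedent — a donkey pronoun bound across the clause boundary.
Strong reading: for every (f,d) with owns(f,d), feeds(f,d).
Restrictor pairs: (f1,d1) ✗  (f1,d3) ✓  (f1,d5) ✗  (f1,d6) ✗  (f1,d7) ✓  (f2,d1) ✗  (f2,d2) ✗  (f2,d3) ✓  (f2,d4) ✗  (f2,d5) ✗  (f2,d7) ✓  (f3,d1) ✗  (f3,d2) ✓  (f3,d3) ✓  (f3,d4) ✗  (f3,d5) ✗  (f3,d6) ✗
Counterexample: (f1,d1) is in owns but fails the scope.

False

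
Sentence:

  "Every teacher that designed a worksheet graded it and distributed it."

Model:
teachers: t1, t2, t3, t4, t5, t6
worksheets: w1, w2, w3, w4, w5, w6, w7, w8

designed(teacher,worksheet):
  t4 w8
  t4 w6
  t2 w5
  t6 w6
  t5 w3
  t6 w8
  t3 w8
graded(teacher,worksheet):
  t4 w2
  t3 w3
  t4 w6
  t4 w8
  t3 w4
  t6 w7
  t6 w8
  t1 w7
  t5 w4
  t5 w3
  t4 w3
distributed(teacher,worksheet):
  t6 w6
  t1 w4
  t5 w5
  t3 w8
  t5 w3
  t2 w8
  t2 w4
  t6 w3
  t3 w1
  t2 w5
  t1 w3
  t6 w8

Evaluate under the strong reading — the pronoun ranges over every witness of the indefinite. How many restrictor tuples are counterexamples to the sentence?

"it" takes "a worksheet" as antecedent — a donkey pronoun bound across the clause boundary.
Strong reading: for every (t,w) with designed(t,w), graded(t,w) ∧ distributed(t,w).
Restrictor pairs: (t2,w5) ✗  (t3,w8) ✗  (t4,w6) ✗  (t4,w8) ✗  (t5,w3) ✓  (t6,w6) ✗  (t6,w8) ✓
Counterexamples (restrictor pairs failing the scope): 5.

5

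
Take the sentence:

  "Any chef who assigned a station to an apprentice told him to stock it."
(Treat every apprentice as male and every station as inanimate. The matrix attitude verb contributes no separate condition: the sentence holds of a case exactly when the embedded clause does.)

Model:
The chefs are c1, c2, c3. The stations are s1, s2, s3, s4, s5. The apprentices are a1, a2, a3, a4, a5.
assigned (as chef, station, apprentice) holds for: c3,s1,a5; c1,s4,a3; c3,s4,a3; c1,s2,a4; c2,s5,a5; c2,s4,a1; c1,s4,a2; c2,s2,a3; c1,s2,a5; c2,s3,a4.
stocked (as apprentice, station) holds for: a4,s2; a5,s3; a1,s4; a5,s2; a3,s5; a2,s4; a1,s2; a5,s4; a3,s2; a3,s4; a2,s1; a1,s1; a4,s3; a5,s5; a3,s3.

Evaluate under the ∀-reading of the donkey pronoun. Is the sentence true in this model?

"him" takes "an apprentice" as antecedent and "it" takes "a station"; both are donkey pronouns co-varying with the restrictor.
Strong reading: for every (c,s,a) with assigned(c,s,a), stocked(a,s).
Restrictor triples: (c1,s2,a4)→stocked(a4,s2) ✓  (c1,s2,a5)→stocked(a5,s2) ✓  (c1,s4,a2)→stocked(a2,s4) ✓  (c1,s4,a3)→stocked(a3,s4) ✓  (c2,s2,a3)→stocked(a3,s2) ✓  (c2,s3,a4)→stocked(a4,s3) ✓  (c2,s4,a1)→stocked(a1,s4) ✓  (c2,s5,a5)→stocked(a5,s5) ✓  (c3,s1,a5)→stocked(a5,s1) ✗  (c3,s4,a3)→stocked(a3,s4) ✓
Counterexample: (c3,s1,a5) — stocked(a5,s1) does not hold.

False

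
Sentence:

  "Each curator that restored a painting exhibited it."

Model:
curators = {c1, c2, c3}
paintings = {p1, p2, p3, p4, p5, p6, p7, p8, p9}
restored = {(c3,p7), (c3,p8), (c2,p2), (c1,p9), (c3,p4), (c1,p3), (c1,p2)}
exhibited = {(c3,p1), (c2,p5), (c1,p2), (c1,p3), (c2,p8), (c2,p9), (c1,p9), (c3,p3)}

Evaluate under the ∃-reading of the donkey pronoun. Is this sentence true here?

"it" takes "a painting" as antecedent — a donkey pronoun bound across the clause boundary.
Weak reading: every curator c with some restored-painting has at least one restored-painting p such that exhibited(c,p).
Per curator: c1:✓  c2:✗  c3:✗
c2 has no witness among its restored-paintings.

False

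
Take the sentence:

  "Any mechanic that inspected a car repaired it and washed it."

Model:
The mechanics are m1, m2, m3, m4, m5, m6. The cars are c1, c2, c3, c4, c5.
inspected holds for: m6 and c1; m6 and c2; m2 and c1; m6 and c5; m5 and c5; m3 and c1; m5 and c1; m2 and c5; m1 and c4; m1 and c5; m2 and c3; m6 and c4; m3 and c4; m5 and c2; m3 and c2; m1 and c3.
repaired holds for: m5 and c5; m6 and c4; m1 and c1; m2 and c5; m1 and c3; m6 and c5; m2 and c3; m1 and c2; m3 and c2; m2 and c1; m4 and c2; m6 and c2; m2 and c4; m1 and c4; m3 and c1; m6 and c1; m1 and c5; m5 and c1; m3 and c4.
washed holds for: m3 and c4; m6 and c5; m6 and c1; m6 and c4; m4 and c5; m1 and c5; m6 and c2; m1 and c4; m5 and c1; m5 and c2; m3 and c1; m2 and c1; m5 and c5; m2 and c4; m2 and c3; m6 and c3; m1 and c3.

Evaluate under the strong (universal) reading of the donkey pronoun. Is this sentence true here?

"it" takes "a car" as antecedent — a donkey pronoun bound across the clause boundary.
Strong reading: for every (m,c) with inspected(m,c), repaired(m,c) ∧ washed(m,c).
Restrictor pairs: (m1,c3) ✓  (m1,c4) ✓  (m1,c5) ✓  (m2,c1) ✓  (m2,c3) ✓  (m2,c5) ✗  (m3,c1) ✓  (m3,c2) ✗  (m3,c4) ✓  (m5,c1) ✓  (m5,c2) ✗  (m5,c5) ✓  (m6,c1) ✓  (m6,c2) ✓  (m6,c4) ✓  (m6,c5) ✓
Counterexample: (m2,c5) is in inspected but fails the scope.

False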